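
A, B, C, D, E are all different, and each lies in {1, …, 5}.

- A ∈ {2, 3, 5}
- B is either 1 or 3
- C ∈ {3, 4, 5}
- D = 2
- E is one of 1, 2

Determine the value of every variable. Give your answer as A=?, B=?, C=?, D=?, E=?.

A=5, B=3, C=4, D=2, E=1

D must be 2 (only option left). So A, E can't be 2.
E must be 1 (only option left). Remove 1 from B.
B must be 3 (only option left). Strike 3 from A, C.
That leaves A = 5. Eliminate 5 elsewhere: C.
That leaves C = 4.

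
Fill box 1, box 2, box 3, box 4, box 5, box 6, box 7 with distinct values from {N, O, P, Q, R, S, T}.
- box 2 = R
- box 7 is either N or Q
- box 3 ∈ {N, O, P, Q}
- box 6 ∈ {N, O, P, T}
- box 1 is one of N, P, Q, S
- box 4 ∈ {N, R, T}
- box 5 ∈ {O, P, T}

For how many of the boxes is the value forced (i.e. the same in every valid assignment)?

2

box 2 must be R (only option left). Eliminate R elsewhere: box 4.
The 6 still-open variables draw from only 6 values {N, O, P, Q, S, T}, so each is used; only box 1 can be S, hence box 1 = S.
Determined: box 1=S, box 2=R. The other boxes each still have more than one consistent value. That makes 2.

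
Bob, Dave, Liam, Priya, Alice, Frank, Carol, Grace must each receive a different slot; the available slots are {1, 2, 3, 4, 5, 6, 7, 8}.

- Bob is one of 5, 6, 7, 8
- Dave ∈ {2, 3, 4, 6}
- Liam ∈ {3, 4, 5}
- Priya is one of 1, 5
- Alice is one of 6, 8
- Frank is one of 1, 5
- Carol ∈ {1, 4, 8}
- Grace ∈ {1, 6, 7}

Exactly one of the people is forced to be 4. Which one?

Carol

The 8 variables draw from only 8 values {1, 2, 3, 4, 5, 6, 7, 8}, so each is used; only Dave can be 2, hence Dave = 2.
Among the 7 still-open variables, 3 fits only Liam (and all 7 values in {1, 3, 4, 5, 6, 7, 8} must be used), so Liam = 3.
The 6 still-open variables draw from only 6 values {1, 4, 5, 6, 7, 8}, so each is used; only Carol can be 4, hence Carol = 4.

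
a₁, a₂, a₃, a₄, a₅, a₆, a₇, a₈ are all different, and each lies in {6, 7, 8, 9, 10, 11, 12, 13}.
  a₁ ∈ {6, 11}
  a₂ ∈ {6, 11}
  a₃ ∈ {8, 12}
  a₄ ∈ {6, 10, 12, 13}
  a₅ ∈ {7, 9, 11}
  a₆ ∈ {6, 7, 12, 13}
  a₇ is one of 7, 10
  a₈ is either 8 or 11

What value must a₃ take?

The 8 variables together cover exactly {6, 7, 8, 9, 10, 11, 12, 13} — 8 values for 8 variables — and 9 appears only in a₅'s list, so a₅ = 9.
a₁ and a₂ share exactly the 2 values {6, 11}; by pigeonhole those values go to them, so strike 6, 11 from a₄, a₆, a₈.
a₈ has just one choice, so a₈ = 8. Remove 8 from a₃.
So a₃ = 12.

12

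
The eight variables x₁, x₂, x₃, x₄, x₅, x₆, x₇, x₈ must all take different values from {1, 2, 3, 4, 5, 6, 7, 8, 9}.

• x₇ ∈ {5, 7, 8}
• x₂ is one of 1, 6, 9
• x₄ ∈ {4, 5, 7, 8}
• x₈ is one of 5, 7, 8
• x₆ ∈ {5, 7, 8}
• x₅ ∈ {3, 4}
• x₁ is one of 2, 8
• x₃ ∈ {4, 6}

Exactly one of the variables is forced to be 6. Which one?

x₆, x₇, x₈ share exactly the 3 values {5, 7, 8}; by pigeonhole those values go to them, so strike 5, 7, 8 from x₁, x₄.
x₁ must be 2 (only option left).
x₄ has just one choice, so x₄ = 4. Remove 4 from x₃, x₅.
So 6 goes to x₃.

x₃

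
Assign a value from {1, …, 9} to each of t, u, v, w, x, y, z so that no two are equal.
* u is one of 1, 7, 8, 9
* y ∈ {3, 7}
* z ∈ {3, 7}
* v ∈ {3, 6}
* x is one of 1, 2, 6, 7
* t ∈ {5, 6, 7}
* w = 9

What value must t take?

5

w has just one choice, so w = 9. So u can't be 9.
The 2 variables y and z are confined to {3, 7}, which locks those values in; drop them from t, u, v, x.
v's domain is down to {6}, so v = 6. Remove 6 from t, x.
So t = 5.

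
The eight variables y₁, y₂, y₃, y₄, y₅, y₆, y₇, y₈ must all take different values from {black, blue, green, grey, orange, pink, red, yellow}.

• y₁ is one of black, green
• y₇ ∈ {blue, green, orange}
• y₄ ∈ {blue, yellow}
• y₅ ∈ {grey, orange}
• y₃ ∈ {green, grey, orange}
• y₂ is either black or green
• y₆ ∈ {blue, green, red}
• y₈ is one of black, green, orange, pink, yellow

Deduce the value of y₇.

blue

Among the 8 variables, pink fits only y₈ (and all 8 values in {black, blue, green, grey, orange, pink, red, yellow} must be used), so y₈ = pink.
Among the 7 still-open variables, red fits only y₆ (and all 7 values in {black, blue, green, grey, orange, red, yellow} must be used), so y₆ = red.
Among the 6 still-open variables, yellow fits only y₄ (and all 6 values in {black, blue, green, grey, orange, yellow} must be used), so y₄ = yellow.
Among the 5 still-open variables, blue fits only y₇ (and all 5 values in {black, blue, green, grey, orange} must be used), so y₇ = blue.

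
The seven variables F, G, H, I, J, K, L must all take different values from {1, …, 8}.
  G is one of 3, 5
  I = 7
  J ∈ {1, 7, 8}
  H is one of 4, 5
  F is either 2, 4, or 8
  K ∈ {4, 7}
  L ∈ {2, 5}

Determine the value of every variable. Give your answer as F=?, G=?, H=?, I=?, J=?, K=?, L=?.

F=8, G=3, H=5, I=7, J=1, K=4, L=2

I must be 7 (only option left). Eliminate 7 elsewhere: J, K.
K must be 4 (only option left). Strike 4 from F, H.
H's domain is down to {5}, so H = 5. Eliminate 5 elsewhere: G, L.
L must be 2 (only option left). Eliminate 2 elsewhere: F.
F must be 8 (only option left). Eliminate 8 elsewhere: J.
G's domain is down to {3}, so G = 3.
That leaves J = 1.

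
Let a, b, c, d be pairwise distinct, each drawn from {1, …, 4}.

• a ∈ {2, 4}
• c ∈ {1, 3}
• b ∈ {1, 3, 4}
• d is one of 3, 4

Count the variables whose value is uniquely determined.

1

Among the 4 variables, 2 fits only a (and all 4 values in {1, 2, 3, 4} must be used), so a = 2.
Determined: a=2. The other variables each still have more than one consistent value. That makes 1.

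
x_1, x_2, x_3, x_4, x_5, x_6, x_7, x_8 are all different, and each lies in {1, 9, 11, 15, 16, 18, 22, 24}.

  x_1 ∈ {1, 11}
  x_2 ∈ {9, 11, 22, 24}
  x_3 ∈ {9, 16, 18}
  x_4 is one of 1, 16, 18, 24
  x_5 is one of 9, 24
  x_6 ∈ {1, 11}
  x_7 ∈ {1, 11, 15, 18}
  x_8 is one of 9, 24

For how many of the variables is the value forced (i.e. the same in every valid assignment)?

Among the 8 variables, 15 fits only x_7 (and all 8 values in {1, 9, 11, 15, 16, 18, 22, 24} must be used), so x_7 = 15.
The 7 still-open variables draw from only 7 values {1, 9, 11, 16, 18, 22, 24}, so each is used; only x_2 can be 22, hence x_2 = 22.
x_1 and x_6 between them cover only {1, 11} — a naked pair. Remove those values from x_4.
x_5 and x_8 share exactly the 2 values {9, 24}; by pigeonhole those values go to them, so strike 9, 24 from x_3, x_4.
Determined: x_2=22, x_7=15. The other variables each still have more than one consistent value. That makes 2.

2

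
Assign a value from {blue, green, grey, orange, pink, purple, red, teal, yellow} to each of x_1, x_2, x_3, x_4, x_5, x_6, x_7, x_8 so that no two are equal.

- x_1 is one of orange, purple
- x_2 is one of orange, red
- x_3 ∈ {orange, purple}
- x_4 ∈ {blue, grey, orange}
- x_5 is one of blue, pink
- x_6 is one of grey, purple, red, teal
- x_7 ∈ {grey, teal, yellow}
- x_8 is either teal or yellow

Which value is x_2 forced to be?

The 8 variables together cover exactly {blue, grey, orange, pink, purple, red, teal, yellow} — 8 values for 8 variables — and pink appears only in x_5's list, so x_5 = pink.
Among the 7 still-open variables, blue fits only x_4 (and all 7 values in {blue, grey, orange, purple, red, teal, yellow} must be used), so x_4 = blue.
x_1 and x_3 between them cover only {orange, purple} — a naked pair. Remove those values from x_2, x_6.
So x_2 = red.

red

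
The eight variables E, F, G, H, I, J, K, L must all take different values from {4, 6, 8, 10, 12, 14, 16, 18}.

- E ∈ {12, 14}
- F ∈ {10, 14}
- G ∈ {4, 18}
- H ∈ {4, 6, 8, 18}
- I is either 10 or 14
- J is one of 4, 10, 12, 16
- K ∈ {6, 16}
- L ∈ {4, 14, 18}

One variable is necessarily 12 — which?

Among the 8 variables, 8 fits only H (and all 8 values in {4, 6, 8, 10, 12, 14, 16, 18} must be used), so H = 8.
The 7 still-open variables draw from only 7 values {4, 6, 10, 12, 14, 16, 18}, so each is used; only K can be 6, hence K = 6.
Among the 6 still-open variables, 16 fits only J (and all 6 values in {4, 10, 12, 14, 16, 18} must be used), so J = 16.
The 5 still-open variables draw from only 5 values {4, 10, 12, 14, 18}, so each is used; only E can be 12, hence E = 12.

E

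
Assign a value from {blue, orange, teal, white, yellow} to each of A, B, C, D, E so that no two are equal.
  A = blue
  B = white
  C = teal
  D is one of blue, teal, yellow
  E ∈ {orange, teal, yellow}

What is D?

A has just one choice, so A = blue. Strike blue from D.
That leaves B = white.
C has just one choice, so C = teal. Remove teal from D, E.
So D = yellow.

yellow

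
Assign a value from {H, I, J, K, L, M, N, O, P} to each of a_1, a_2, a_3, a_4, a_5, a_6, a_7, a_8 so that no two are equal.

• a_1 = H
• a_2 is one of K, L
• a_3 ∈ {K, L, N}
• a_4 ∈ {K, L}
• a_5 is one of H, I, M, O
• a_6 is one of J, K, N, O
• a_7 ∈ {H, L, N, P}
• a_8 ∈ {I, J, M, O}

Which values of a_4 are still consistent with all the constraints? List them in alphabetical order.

K, L

a_1's domain is down to {H}, so a_1 = H. Strike H from a_5, a_7.
a_2 and a_4 share exactly the 2 values {K, L}; by pigeonhole those values go to them, so strike K, L from a_3, a_6, a_7.
That leaves a_3 = N. Eliminate N elsewhere: a_6, a_7.
a_7 must be P (only option left).
No further eliminations apply; a_4 can still be any of K, L.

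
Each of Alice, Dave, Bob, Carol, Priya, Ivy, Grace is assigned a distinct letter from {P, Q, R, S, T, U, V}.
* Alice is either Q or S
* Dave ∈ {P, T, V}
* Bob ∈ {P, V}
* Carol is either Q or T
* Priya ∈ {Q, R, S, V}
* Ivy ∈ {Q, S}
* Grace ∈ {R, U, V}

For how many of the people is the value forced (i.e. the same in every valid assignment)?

3

The 7 variables draw from only 7 values {P, Q, R, S, T, U, V}, so each is used; only Grace can be U, hence Grace = U.
The 6 still-open variables together cover exactly {P, Q, R, S, T, V} — 6 values for 6 variables — and R appears only in Priya's list, so Priya = R.
Alice and Ivy share exactly the 2 values {Q, S}; by pigeonhole those values go to them, so strike Q, S from Carol.
Carol must be T (only option left). So Dave can't be T.
Determined: Carol=T, Priya=R, Grace=U. The other people each still have more than one consistent value. That makes 3.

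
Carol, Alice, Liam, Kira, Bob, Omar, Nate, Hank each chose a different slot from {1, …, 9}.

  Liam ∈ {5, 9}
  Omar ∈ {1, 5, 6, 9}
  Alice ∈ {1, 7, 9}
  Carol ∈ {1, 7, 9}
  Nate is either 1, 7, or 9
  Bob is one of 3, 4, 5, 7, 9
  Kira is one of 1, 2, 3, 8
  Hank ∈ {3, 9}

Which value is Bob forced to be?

The 3 variables Carol, Alice, Nate are confined to {1, 7, 9}, which locks those values in; drop them from Liam, Kira, Bob, Omar, Hank.
That leaves Liam = 5. Strike 5 from Bob, Omar.
Omar's domain is down to {6}, so Omar = 6.
That leaves Hank = 3. Strike 3 from Kira, Bob.
So Bob = 4.

4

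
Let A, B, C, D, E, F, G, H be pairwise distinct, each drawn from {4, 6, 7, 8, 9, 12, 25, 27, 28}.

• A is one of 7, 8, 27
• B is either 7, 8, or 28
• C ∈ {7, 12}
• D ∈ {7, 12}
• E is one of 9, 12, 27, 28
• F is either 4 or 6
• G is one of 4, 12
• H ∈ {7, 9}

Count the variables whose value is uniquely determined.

Among the 8 variables, 6 fits only F (and all 8 values in {4, 6, 7, 8, 9, 12, 27, 28} must be used), so F = 6.
Among the 7 still-open variables, 4 fits only G (and all 7 values in {4, 7, 8, 9, 12, 27, 28} must be used), so G = 4.
The 2 variables C and D are confined to {7, 12}, which locks those values in; drop them from A, B, E, H.
H has just one choice, so H = 9. Eliminate 9 elsewhere: E.
Determined: F=6, G=4, H=9. The other variables each still have more than one consistent value. That makes 3.

3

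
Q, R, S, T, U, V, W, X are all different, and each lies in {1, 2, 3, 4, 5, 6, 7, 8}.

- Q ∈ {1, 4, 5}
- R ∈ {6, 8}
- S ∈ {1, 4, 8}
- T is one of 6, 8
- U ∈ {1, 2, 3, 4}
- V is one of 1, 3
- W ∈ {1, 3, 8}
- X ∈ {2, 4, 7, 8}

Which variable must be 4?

The 8 variables together cover exactly {1, 2, 3, 4, 5, 6, 7, 8} — 8 values for 8 variables — and 5 appears only in Q's list, so Q = 5.
Among the 7 still-open variables, 7 fits only X (and all 7 values in {1, 2, 3, 4, 6, 7, 8} must be used), so X = 7.
The 6 still-open variables together cover exactly {1, 2, 3, 4, 6, 8} — 6 values for 6 variables — and 2 appears only in U's list, so U = 2.
The 5 still-open variables draw from only 5 values {1, 3, 4, 6, 8}, so each is used; only S can be 4, hence S = 4.

S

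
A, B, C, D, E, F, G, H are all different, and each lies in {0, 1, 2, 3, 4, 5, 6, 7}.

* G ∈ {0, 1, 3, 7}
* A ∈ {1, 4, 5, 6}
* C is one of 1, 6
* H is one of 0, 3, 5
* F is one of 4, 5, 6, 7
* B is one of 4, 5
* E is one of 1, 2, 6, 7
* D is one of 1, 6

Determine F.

The 8 variables together cover exactly {0, 1, 2, 3, 4, 5, 6, 7} — 8 values for 8 variables — and 2 appears only in E's list, so E = 2.
C and D between them cover only {1, 6} — a naked pair. Remove those values from A, F, G.
The 2 variables A and B are confined to {4, 5}, which locks those values in; drop them from F, H.
So F = 7.

7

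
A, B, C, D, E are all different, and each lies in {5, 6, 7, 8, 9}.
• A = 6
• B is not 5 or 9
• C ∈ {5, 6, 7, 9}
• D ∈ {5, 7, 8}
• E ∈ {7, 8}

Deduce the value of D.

5

A has just one choice, so A = 6. So B, C can't be 6.
Among the 4 still-open variables, 9 fits only C (and all 4 values in {5, 7, 8, 9} must be used), so C = 9.
The 3 still-open variables draw from only 3 values {5, 7, 8}, so each is used; only D can be 5, hence D = 5.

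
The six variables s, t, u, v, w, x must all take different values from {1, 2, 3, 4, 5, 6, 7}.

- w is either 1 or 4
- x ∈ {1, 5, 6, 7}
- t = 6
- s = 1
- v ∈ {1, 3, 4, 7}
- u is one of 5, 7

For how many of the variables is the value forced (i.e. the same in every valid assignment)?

4

s has just one choice, so s = 1. Remove 1 from v, w, x.
t's domain is down to {6}, so t = 6. Eliminate 6 elsewhere: x.
w's domain is down to {4}, so w = 4. So v can't be 4.
Among the 3 still-open variables, 3 fits only v (and all 3 values in {3, 5, 7} must be used), so v = 3.
Determined: s=1, t=6, v=3, w=4. The other variables each still have more than one consistent value. That makes 4.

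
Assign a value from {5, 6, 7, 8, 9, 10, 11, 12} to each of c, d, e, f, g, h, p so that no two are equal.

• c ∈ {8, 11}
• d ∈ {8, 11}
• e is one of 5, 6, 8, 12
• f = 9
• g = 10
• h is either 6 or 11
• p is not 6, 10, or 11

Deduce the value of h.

f's domain is down to {9}, so f = 9. Strike 9 from p.
g has just one choice, so g = 10.
The 2 variables c and d are confined to {8, 11}, which locks those values in; drop them from e, h, p.
So h = 6.

6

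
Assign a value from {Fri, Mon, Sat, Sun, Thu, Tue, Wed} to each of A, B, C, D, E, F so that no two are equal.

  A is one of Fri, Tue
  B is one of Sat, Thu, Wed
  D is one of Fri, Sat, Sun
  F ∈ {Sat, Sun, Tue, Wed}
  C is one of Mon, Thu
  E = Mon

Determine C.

E has just one choice, so E = Mon. Eliminate Mon elsewhere: C.
So C = Thu.

Thu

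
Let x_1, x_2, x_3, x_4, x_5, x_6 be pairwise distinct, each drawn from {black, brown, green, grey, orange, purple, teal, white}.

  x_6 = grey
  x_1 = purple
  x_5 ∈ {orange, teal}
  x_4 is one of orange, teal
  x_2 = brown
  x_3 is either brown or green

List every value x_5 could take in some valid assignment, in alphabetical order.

x_1's domain is down to {purple}, so x_1 = purple.
x_2 has just one choice, so x_2 = brown. So x_3 can't be brown.
x_3 has just one choice, so x_3 = green.
x_6 has just one choice, so x_6 = grey.
No further eliminations apply; x_5 can still be any of orange, teal.

orange, teal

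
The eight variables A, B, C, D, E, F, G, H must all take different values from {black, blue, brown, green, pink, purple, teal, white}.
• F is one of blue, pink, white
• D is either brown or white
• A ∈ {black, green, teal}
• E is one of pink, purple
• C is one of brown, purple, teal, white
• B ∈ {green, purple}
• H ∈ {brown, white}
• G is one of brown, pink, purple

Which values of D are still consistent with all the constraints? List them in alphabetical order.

Among the 8 variables, black fits only A (and all 8 values in {black, blue, brown, green, pink, purple, teal, white} must be used), so A = black.
The 7 still-open variables draw from only 7 values {blue, brown, green, pink, purple, teal, white}, so each is used; only F can be blue, hence F = blue.
Among the 6 still-open variables, green fits only B (and all 6 values in {brown, green, pink, purple, teal, white} must be used), so B = green.
Among the 5 still-open variables, teal fits only C (and all 5 values in {brown, pink, purple, teal, white} must be used), so C = teal.
The 2 variables D and H are confined to {brown, white}, which locks those values in; drop them from G.
No further eliminations apply; D can still be any of brown, white.

brown, white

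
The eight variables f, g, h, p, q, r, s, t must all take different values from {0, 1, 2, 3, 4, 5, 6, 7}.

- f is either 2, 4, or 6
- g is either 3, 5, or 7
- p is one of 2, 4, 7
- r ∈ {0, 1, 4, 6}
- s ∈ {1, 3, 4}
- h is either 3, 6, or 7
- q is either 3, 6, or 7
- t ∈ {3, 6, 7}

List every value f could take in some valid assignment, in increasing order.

2, 4

Among the 8 variables, 0 fits only r (and all 8 values in {0, 1, 2, 3, 4, 5, 6, 7} must be used), so r = 0.
Among the 7 still-open variables, 1 fits only s (and all 7 values in {1, 2, 3, 4, 5, 6, 7} must be used), so s = 1.
The 6 still-open variables together cover exactly {2, 3, 4, 5, 6, 7} — 6 values for 6 variables — and 5 appears only in g's list, so g = 5.
h, q, t share exactly the 3 values {3, 6, 7}; by pigeonhole those values go to them, so strike 3, 6, 7 from f, p.
No further eliminations apply; f can still be any of 2, 4.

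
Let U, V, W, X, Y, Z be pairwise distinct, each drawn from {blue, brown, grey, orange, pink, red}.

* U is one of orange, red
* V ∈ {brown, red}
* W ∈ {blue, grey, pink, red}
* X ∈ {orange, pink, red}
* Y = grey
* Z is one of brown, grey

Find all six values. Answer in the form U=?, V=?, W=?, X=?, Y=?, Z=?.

Y must be grey (only option left). Strike grey from W, Z.
Z has just one choice, so Z = brown. Strike brown from V.
V has just one choice, so V = red. Remove red from U, W, X.
U must be orange (only option left). Remove orange from X.
That leaves X = pink. Eliminate pink elsewhere: W.
That leaves W = blue.

U=orange, V=red, W=blue, X=pink, Y=grey, Z=brown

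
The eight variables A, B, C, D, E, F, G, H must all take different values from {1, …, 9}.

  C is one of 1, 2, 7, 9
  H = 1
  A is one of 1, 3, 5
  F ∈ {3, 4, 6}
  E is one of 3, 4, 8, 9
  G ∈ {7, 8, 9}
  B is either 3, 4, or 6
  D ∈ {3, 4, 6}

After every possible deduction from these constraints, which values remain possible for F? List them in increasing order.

H's domain is down to {1}, so H = 1. Remove 1 from A, C.
B, D, F share exactly the 3 values {3, 4, 6}; by pigeonhole those values go to them, so strike 3, 4, 6 from A, E.
That leaves A = 5.
No further eliminations apply; F can still be any of 3, 4, 6.

3, 4, 6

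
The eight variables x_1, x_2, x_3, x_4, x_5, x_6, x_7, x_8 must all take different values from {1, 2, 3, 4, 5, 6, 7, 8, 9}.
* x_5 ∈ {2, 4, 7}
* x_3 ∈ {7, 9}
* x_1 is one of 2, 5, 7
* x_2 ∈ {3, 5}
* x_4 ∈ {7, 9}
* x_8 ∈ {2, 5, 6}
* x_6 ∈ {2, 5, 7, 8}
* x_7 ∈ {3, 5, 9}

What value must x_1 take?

2

The 8 variables together cover exactly {2, 3, 4, 5, 6, 7, 8, 9} — 8 values for 8 variables — and 4 appears only in x_5's list, so x_5 = 4.
The 7 still-open variables together cover exactly {2, 3, 5, 6, 7, 8, 9} — 7 values for 7 variables — and 6 appears only in x_8's list, so x_8 = 6.
Among the 6 still-open variables, 8 fits only x_6 (and all 6 values in {2, 3, 5, 7, 8, 9} must be used), so x_6 = 8.
Among the 5 still-open variables, 2 fits only x_1 (and all 5 values in {2, 3, 5, 7, 9} must be used), so x_1 = 2.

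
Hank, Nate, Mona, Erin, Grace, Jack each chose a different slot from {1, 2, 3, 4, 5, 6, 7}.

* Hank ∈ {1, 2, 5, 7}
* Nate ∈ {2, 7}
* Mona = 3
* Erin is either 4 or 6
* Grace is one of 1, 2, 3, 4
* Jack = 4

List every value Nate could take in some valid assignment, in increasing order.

Mona has just one choice, so Mona = 3. Remove 3 from Grace.
Jack must be 4 (only option left). Strike 4 from Erin, Grace.
Erin must be 6 (only option left).
No further eliminations apply; Nate can still be any of 2, 7.

2, 7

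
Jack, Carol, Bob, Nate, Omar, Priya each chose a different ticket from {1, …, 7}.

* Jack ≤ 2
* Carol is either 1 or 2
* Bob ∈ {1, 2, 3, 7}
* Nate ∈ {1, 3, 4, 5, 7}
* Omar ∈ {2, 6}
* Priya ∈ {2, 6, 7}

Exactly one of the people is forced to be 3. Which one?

Jack and Carol between them cover only {1, 2} — a naked pair. Remove those values from Bob, Nate, Omar, Priya.
Omar must be 6 (only option left). Remove 6 from Priya.
Priya must be 7 (only option left). So Bob, Nate can't be 7.
So 3 goes to Bob.

Bob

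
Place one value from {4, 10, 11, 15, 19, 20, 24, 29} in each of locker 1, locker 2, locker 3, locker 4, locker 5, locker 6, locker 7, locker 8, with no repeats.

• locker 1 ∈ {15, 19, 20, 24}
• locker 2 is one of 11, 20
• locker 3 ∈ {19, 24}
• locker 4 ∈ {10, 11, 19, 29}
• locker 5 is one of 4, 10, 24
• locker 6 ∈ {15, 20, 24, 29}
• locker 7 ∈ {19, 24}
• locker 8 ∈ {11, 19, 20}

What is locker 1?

Among the 8 variables, 4 fits only locker 5 (and all 8 values in {4, 10, 11, 15, 19, 20, 24, 29} must be used), so locker 5 = 4.
Among the 7 still-open variables, 10 fits only locker 4 (and all 7 values in {10, 11, 15, 19, 20, 24, 29} must be used), so locker 4 = 10.
Among the 6 still-open variables, 29 fits only locker 6 (and all 6 values in {11, 15, 19, 20, 24, 29} must be used), so locker 6 = 29.
The 5 still-open variables draw from only 5 values {11, 15, 19, 20, 24}, so each is used; only locker 1 can be 15, hence locker 1 = 15.

15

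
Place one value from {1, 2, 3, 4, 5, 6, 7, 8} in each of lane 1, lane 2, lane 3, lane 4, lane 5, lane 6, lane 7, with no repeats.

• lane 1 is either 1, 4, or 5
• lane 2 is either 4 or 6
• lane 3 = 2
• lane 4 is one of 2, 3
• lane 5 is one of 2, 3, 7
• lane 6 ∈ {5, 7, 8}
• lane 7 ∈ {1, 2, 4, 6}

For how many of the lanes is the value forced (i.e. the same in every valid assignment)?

3

lane 3 must be 2 (only option left). Remove 2 from lane 4, lane 5, lane 7.
lane 4 must be 3 (only option left). Remove 3 from lane 5.
That leaves lane 5 = 7. Remove 7 from lane 6.
Determined: lane 3=2, lane 4=3, lane 5=7. The other lanes each still have more than one consistent value. That makes 3.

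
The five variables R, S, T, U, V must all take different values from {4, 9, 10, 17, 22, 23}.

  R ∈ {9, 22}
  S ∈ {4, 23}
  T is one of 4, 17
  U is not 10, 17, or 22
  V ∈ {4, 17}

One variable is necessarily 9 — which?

U

Among the 5 variables, 22 fits only R (and all 5 values in {4, 9, 17, 22, 23} must be used), so R = 22.
The 4 still-open variables draw from only 4 values {4, 9, 17, 23}, so each is used; only U can be 9, hence U = 9.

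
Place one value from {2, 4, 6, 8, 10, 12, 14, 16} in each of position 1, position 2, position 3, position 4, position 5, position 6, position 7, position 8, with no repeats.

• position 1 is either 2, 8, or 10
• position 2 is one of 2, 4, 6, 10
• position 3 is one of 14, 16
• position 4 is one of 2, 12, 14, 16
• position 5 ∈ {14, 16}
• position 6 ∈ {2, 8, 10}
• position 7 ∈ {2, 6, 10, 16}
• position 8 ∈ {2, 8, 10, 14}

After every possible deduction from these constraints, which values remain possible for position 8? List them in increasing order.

2, 8, 10

Among the 8 variables, 4 fits only position 2 (and all 8 values in {2, 4, 6, 8, 10, 12, 14, 16} must be used), so position 2 = 4.
The 7 still-open variables together cover exactly {2, 6, 8, 10, 12, 14, 16} — 7 values for 7 variables — and 6 appears only in position 7's list, so position 7 = 6.
The 6 still-open variables draw from only 6 values {2, 8, 10, 12, 14, 16}, so each is used; only position 4 can be 12, hence position 4 = 12.
position 3 and position 5 share exactly the 2 values {14, 16}; by pigeonhole those values go to them, so strike 14, 16 from position 8.
No further eliminations apply; position 8 can still be any of 2, 8, 10.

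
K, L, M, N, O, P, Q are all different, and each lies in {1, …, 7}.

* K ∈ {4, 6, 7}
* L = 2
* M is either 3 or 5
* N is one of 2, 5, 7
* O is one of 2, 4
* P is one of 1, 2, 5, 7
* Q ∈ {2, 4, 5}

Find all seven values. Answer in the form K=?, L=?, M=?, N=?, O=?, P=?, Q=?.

K=6, L=2, M=3, N=7, O=4, P=1, Q=5

L must be 2 (only option left). Strike 2 from N, O, P, Q.
O has just one choice, so O = 4. Remove 4 from K, Q.
Q must be 5 (only option left). Strike 5 from M, N, P.
M must be 3 (only option left).
N's domain is down to {7}, so N = 7. So K, P can't be 7.
P's domain is down to {1}, so P = 1.
K has just one choice, so K = 6.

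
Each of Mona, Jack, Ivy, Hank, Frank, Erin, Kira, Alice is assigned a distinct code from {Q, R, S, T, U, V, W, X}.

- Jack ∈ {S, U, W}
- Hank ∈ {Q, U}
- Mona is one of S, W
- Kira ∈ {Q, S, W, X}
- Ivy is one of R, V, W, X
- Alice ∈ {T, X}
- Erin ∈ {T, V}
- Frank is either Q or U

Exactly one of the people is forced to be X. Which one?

Kira

The 8 variables together cover exactly {Q, R, S, T, U, V, W, X} — 8 values for 8 variables — and R appears only in Ivy's list, so Ivy = R.
Among the 7 still-open variables, V fits only Erin (and all 7 values in {Q, S, T, U, V, W, X} must be used), so Erin = V.
The 6 still-open variables draw from only 6 values {Q, S, T, U, W, X}, so each is used; only Alice can be T, hence Alice = T.
The 5 still-open variables draw from only 5 values {Q, S, U, W, X}, so each is used; only Kira can be X, hence Kira = X.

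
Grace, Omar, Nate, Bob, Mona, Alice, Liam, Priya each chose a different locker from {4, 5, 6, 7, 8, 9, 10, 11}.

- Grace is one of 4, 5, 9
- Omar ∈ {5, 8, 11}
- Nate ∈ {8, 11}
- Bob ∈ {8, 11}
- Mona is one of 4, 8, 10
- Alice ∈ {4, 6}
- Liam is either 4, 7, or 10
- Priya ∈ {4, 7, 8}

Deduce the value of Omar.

The 8 variables together cover exactly {4, 5, 6, 7, 8, 9, 10, 11} — 8 values for 8 variables — and 6 appears only in Alice's list, so Alice = 6.
The 7 still-open variables together cover exactly {4, 5, 7, 8, 9, 10, 11} — 7 values for 7 variables — and 9 appears only in Grace's list, so Grace = 9.
The 6 still-open variables draw from only 6 values {4, 5, 7, 8, 10, 11}, so each is used; only Omar can be 5, hence Omar = 5.

5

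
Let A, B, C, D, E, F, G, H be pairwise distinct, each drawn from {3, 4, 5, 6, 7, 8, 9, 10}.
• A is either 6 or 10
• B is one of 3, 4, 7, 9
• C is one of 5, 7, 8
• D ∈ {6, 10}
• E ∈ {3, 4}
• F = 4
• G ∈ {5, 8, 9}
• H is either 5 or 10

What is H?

5

F must be 4 (only option left). Remove 4 from B, E.
E's domain is down to {3}, so E = 3. Strike 3 from B.
A and D share exactly the 2 values {6, 10}; by pigeonhole those values go to them, so strike 6, 10 from H.
So H = 5.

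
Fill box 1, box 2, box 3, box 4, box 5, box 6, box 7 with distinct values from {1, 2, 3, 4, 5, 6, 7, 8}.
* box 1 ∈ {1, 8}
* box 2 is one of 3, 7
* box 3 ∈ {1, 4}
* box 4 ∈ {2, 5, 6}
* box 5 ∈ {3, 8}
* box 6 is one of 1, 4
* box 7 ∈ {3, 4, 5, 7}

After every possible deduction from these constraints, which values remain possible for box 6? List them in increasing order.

box 3 and box 6 share exactly the 2 values {1, 4}; by pigeonhole those values go to them, so strike 1, 4 from box 1, box 7.
box 1 must be 8 (only option left). Eliminate 8 elsewhere: box 5.
box 5's domain is down to {3}, so box 5 = 3. Remove 3 from box 2, box 7.
box 2 has just one choice, so box 2 = 7. Remove 7 from box 7.
box 7 has just one choice, so box 7 = 5. Eliminate 5 elsewhere: box 4.
No further eliminations apply; box 6 can still be any of 1, 4.

1, 4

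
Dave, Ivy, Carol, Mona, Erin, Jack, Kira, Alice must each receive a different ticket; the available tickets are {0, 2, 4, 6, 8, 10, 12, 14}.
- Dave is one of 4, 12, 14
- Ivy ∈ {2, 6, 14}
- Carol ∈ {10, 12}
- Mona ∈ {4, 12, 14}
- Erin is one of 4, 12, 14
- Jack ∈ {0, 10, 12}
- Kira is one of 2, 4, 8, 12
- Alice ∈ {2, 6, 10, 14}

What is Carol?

The 8 variables draw from only 8 values {0, 2, 4, 6, 8, 10, 12, 14}, so each is used; only Jack can be 0, hence Jack = 0.
The 7 still-open variables draw from only 7 values {2, 4, 6, 8, 10, 12, 14}, so each is used; only Kira can be 8, hence Kira = 8.
Dave, Mona, Erin between them cover only {4, 12, 14} — a naked triple. Remove those values from Ivy, Carol, Alice.
So Carol = 10.

10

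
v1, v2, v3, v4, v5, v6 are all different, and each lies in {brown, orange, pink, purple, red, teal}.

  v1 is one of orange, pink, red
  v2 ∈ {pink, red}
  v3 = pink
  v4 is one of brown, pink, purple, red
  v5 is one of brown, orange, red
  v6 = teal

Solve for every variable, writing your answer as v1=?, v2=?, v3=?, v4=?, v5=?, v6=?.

v1=orange, v2=red, v3=pink, v4=purple, v5=brown, v6=teal

v3 has just one choice, so v3 = pink. Strike pink from v1, v2, v4.
That leaves v6 = teal.
v2's domain is down to {red}, so v2 = red. Remove red from v1, v4, v5.
v1's domain is down to {orange}, so v1 = orange. Eliminate orange elsewhere: v5.
v5's domain is down to {brown}, so v5 = brown. Strike brown from v4.
v4's domain is down to {purple}, so v4 = purple.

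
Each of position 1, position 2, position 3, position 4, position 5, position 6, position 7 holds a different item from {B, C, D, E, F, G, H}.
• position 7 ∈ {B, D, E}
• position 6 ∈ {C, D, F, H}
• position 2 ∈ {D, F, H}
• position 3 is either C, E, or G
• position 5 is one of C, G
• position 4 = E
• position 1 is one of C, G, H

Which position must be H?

position 4 must be E (only option left). Strike E from position 3, position 7.
Among the 6 still-open variables, B fits only position 7 (and all 6 values in {B, C, D, F, G, H} must be used), so position 7 = B.
The 2 variables position 3 and position 5 are confined to {C, G}, which locks those values in; drop them from position 1, position 6.
So H goes to position 1.

position 1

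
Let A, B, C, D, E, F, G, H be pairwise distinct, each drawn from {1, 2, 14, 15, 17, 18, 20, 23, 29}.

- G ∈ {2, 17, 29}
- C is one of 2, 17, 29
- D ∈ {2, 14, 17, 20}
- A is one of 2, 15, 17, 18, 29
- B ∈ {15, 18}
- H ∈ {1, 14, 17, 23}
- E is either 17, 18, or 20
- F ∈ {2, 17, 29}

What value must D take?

The 3 variables C, F, G are confined to {2, 17, 29}, which locks those values in; drop them from A, D, E, H.
The 2 variables A and B are confined to {15, 18}, which locks those values in; drop them from E.
E has just one choice, so E = 20. Eliminate 20 elsewhere: D.
So D = 14.

14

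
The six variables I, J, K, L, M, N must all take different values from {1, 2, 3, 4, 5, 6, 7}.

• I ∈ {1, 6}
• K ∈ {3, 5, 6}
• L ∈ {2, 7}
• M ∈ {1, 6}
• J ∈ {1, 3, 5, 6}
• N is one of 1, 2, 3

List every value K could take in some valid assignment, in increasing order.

The 6 variables together cover exactly {1, 2, 3, 5, 6, 7} — 6 values for 6 variables — and 7 appears only in L's list, so L = 7.
The 5 still-open variables draw from only 5 values {1, 2, 3, 5, 6}, so each is used; only N can be 2, hence N = 2.
I and M share exactly the 2 values {1, 6}; by pigeonhole those values go to them, so strike 1, 6 from J, K.
No further eliminations apply; K can still be any of 3, 5.

3, 5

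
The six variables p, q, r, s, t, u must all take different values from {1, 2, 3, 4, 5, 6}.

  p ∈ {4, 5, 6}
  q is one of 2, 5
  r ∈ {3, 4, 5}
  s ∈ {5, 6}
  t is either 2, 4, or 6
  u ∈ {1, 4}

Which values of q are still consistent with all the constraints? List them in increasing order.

The 6 variables together cover exactly {1, 2, 3, 4, 5, 6} — 6 values for 6 variables — and 1 appears only in u's list, so u = 1.
Among the 5 still-open variables, 3 fits only r (and all 5 values in {2, 3, 4, 5, 6} must be used), so r = 3.
No further eliminations apply; q can still be any of 2, 5.

2, 5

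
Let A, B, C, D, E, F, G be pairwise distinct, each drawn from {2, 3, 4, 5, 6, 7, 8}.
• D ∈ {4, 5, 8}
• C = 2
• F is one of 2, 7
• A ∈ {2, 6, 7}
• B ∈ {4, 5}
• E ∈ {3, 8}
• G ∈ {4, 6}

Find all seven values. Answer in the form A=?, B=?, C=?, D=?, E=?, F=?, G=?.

A=6, B=5, C=2, D=8, E=3, F=7, G=4

C must be 2 (only option left). Remove 2 from A, F.
F must be 7 (only option left). Eliminate 7 elsewhere: A.
A must be 6 (only option left). Eliminate 6 elsewhere: G.
That leaves G = 4. Remove 4 from B, D.
B must be 5 (only option left). Remove 5 from D.
D has just one choice, so D = 8. Eliminate 8 elsewhere: E.
That leaves E = 3.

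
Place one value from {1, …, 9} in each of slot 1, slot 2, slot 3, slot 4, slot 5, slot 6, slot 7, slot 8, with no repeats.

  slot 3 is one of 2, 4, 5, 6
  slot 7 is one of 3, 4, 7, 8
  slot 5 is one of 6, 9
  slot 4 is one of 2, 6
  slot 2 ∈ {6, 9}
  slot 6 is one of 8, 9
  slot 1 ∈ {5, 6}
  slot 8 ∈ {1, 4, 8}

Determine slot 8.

1

The 2 variables slot 2 and slot 5 are confined to {6, 9}, which locks those values in; drop them from slot 1, slot 3, slot 4, slot 6.
slot 1's domain is down to {5}, so slot 1 = 5. Strike 5 from slot 3.
slot 4 has just one choice, so slot 4 = 2. Remove 2 from slot 3.
slot 6's domain is down to {8}, so slot 6 = 8. Remove 8 from slot 7, slot 8.
slot 3 must be 4 (only option left). Eliminate 4 elsewhere: slot 7, slot 8.
So slot 8 = 1.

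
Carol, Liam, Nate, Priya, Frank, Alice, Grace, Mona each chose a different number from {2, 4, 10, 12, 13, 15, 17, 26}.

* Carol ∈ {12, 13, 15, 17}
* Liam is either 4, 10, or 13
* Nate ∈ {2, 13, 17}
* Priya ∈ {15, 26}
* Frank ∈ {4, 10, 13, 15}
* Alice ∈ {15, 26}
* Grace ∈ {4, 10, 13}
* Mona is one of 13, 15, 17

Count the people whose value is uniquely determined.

3

The 8 variables draw from only 8 values {2, 4, 10, 12, 13, 15, 17, 26}, so each is used; only Nate can be 2, hence Nate = 2.
The 7 still-open variables together cover exactly {4, 10, 12, 13, 15, 17, 26} — 7 values for 7 variables — and 12 appears only in Carol's list, so Carol = 12.
The 6 still-open variables together cover exactly {4, 10, 13, 15, 17, 26} — 6 values for 6 variables — and 17 appears only in Mona's list, so Mona = 17.
Priya and Alice between them cover only {15, 26} — a naked pair. Remove those values from Frank.
Determined: Carol=12, Nate=2, Mona=17. The other people each still have more than one consistent value. That makes 3.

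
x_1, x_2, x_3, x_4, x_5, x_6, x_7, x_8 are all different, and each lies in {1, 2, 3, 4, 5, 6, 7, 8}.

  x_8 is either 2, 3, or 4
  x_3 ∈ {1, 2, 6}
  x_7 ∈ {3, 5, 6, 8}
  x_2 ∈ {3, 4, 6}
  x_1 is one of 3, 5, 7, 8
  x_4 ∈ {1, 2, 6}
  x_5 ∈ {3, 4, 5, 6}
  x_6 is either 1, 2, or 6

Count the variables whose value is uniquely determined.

3

Among the 8 variables, 7 fits only x_1 (and all 8 values in {1, 2, 3, 4, 5, 6, 7, 8} must be used), so x_1 = 7.
The 7 still-open variables together cover exactly {1, 2, 3, 4, 5, 6, 8} — 7 values for 7 variables — and 8 appears only in x_7's list, so x_7 = 8.
The 6 still-open variables together cover exactly {1, 2, 3, 4, 5, 6} — 6 values for 6 variables — and 5 appears only in x_5's list, so x_5 = 5.
x_3, x_4, x_6 between them cover only {1, 2, 6} — a naked triple. Remove those values from x_2, x_8.
Determined: x_1=7, x_5=5, x_7=8. The other variables each still have more than one consistent value. That makes 3.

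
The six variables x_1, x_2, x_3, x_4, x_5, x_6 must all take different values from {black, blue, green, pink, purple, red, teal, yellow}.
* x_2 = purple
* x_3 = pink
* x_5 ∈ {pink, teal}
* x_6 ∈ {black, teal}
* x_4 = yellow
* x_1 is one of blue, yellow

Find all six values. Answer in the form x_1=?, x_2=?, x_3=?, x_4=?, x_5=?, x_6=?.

x_1=blue, x_2=purple, x_3=pink, x_4=yellow, x_5=teal, x_6=black

x_2's domain is down to {purple}, so x_2 = purple.
x_3 has just one choice, so x_3 = pink. Eliminate pink elsewhere: x_5.
That leaves x_4 = yellow. So x_1 can't be yellow.
x_5 must be teal (only option left). So x_6 can't be teal.
That leaves x_6 = black.
x_1's domain is down to {blue}, so x_1 = blue.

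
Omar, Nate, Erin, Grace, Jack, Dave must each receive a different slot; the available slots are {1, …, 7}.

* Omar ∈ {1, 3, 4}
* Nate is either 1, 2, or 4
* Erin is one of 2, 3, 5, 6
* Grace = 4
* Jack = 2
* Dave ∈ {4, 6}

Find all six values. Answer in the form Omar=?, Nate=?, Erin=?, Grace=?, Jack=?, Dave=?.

Grace's domain is down to {4}, so Grace = 4. So Omar, Nate, Dave can't be 4.
That leaves Jack = 2. Remove 2 from Nate, Erin.
Dave's domain is down to {6}, so Dave = 6. Remove 6 from Erin.
Nate must be 1 (only option left). Remove 1 from Omar.
Omar has just one choice, so Omar = 3. So Erin can't be 3.
Erin's domain is down to {5}, so Erin = 5.

Omar=3, Nate=1, Erin=5, Grace=4, Jack=2, Dave=6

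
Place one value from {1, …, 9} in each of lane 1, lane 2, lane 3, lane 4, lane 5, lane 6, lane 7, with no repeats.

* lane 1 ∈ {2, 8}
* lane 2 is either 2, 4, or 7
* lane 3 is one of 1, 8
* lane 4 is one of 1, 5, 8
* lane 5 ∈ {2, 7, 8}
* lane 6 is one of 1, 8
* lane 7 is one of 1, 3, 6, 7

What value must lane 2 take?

4

lane 3 and lane 6 between them cover only {1, 8} — a naked pair. Remove those values from lane 1, lane 4, lane 5, lane 7.
lane 1 has just one choice, so lane 1 = 2. So lane 2, lane 5 can't be 2.
lane 4 has just one choice, so lane 4 = 5.
lane 5's domain is down to {7}, so lane 5 = 7. So lane 2, lane 7 can't be 7.
So lane 2 = 4.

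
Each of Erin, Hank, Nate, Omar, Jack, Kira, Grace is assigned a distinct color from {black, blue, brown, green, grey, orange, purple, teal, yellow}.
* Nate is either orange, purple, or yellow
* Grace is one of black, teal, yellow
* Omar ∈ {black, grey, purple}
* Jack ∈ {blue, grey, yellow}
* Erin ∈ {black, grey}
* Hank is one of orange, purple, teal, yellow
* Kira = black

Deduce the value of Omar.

Kira's domain is down to {black}, so Kira = black. Remove black from Erin, Omar, Grace.
Erin must be grey (only option left). Remove grey from Omar, Jack.
So Omar = purple.

purple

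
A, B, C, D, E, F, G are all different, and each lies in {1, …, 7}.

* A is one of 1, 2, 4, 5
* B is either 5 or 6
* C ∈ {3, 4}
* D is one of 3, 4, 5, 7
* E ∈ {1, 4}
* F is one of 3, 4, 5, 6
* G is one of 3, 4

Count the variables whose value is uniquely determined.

3

The 7 variables together cover exactly {1, 2, 3, 4, 5, 6, 7} — 7 values for 7 variables — and 2 appears only in A's list, so A = 2.
The 6 still-open variables together cover exactly {1, 3, 4, 5, 6, 7} — 6 values for 6 variables — and 1 appears only in E's list, so E = 1.
The 5 still-open variables draw from only 5 values {3, 4, 5, 6, 7}, so each is used; only D can be 7, hence D = 7.
C and G share exactly the 2 values {3, 4}; by pigeonhole those values go to them, so strike 3, 4 from F.
Determined: A=2, D=7, E=1. The other variables each still have more than one consistent value. That makes 3.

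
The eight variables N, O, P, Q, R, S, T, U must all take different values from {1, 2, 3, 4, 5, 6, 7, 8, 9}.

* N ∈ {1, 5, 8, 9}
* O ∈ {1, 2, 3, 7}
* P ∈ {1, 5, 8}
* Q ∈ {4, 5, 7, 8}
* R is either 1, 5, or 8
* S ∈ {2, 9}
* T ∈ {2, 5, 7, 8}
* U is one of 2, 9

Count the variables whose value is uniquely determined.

The 8 variables draw from only 8 values {1, 2, 3, 4, 5, 7, 8, 9}, so each is used; only O can be 3, hence O = 3.
Among the 7 still-open variables, 4 fits only Q (and all 7 values in {1, 2, 4, 5, 7, 8, 9} must be used), so Q = 4.
The 6 still-open variables together cover exactly {1, 2, 5, 7, 8, 9} — 6 values for 6 variables — and 7 appears only in T's list, so T = 7.
S and U between them cover only {2, 9} — a naked pair. Remove those values from N.
Determined: O=3, Q=4, T=7. The other variables each still have more than one consistent value. That makes 3.

3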